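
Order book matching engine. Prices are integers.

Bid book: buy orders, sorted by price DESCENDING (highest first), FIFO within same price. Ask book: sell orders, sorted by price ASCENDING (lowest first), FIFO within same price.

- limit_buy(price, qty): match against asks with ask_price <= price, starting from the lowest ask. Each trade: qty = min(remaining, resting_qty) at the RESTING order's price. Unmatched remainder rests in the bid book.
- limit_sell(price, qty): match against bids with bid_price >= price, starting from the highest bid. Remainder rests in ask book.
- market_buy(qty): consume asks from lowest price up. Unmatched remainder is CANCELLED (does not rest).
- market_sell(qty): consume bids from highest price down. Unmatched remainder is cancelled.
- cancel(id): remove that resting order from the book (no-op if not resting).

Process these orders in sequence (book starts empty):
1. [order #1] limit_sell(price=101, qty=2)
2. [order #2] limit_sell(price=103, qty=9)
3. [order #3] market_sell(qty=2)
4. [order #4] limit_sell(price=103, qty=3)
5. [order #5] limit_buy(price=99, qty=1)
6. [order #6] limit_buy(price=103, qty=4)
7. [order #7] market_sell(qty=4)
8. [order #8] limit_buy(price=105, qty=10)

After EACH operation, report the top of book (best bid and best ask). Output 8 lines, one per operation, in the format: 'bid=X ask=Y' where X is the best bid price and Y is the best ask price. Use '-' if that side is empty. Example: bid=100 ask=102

Answer: bid=- ask=101
bid=- ask=101
bid=- ask=101
bid=- ask=101
bid=99 ask=101
bid=99 ask=103
bid=- ask=103
bid=- ask=-

Derivation:
After op 1 [order #1] limit_sell(price=101, qty=2): fills=none; bids=[-] asks=[#1:2@101]
After op 2 [order #2] limit_sell(price=103, qty=9): fills=none; bids=[-] asks=[#1:2@101 #2:9@103]
After op 3 [order #3] market_sell(qty=2): fills=none; bids=[-] asks=[#1:2@101 #2:9@103]
After op 4 [order #4] limit_sell(price=103, qty=3): fills=none; bids=[-] asks=[#1:2@101 #2:9@103 #4:3@103]
After op 5 [order #5] limit_buy(price=99, qty=1): fills=none; bids=[#5:1@99] asks=[#1:2@101 #2:9@103 #4:3@103]
After op 6 [order #6] limit_buy(price=103, qty=4): fills=#6x#1:2@101 #6x#2:2@103; bids=[#5:1@99] asks=[#2:7@103 #4:3@103]
After op 7 [order #7] market_sell(qty=4): fills=#5x#7:1@99; bids=[-] asks=[#2:7@103 #4:3@103]
After op 8 [order #8] limit_buy(price=105, qty=10): fills=#8x#2:7@103 #8x#4:3@103; bids=[-] asks=[-]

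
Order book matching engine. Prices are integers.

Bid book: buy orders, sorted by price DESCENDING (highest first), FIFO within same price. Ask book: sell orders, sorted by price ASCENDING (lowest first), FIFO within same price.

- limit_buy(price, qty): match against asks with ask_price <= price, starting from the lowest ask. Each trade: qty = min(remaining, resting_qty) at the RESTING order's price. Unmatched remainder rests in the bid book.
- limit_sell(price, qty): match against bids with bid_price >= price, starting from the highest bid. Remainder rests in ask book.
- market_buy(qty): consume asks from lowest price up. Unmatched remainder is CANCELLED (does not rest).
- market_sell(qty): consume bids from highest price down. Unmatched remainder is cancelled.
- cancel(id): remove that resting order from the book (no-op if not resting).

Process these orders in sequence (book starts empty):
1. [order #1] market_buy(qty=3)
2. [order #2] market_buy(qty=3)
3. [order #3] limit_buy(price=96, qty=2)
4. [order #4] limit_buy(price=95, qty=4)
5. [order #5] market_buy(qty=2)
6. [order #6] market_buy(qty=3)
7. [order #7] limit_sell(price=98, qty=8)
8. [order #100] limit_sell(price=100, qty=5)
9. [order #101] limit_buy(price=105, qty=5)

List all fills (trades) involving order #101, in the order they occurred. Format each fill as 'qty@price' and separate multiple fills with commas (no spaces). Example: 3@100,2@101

After op 1 [order #1] market_buy(qty=3): fills=none; bids=[-] asks=[-]
After op 2 [order #2] market_buy(qty=3): fills=none; bids=[-] asks=[-]
After op 3 [order #3] limit_buy(price=96, qty=2): fills=none; bids=[#3:2@96] asks=[-]
After op 4 [order #4] limit_buy(price=95, qty=4): fills=none; bids=[#3:2@96 #4:4@95] asks=[-]
After op 5 [order #5] market_buy(qty=2): fills=none; bids=[#3:2@96 #4:4@95] asks=[-]
After op 6 [order #6] market_buy(qty=3): fills=none; bids=[#3:2@96 #4:4@95] asks=[-]
After op 7 [order #7] limit_sell(price=98, qty=8): fills=none; bids=[#3:2@96 #4:4@95] asks=[#7:8@98]
After op 8 [order #100] limit_sell(price=100, qty=5): fills=none; bids=[#3:2@96 #4:4@95] asks=[#7:8@98 #100:5@100]
After op 9 [order #101] limit_buy(price=105, qty=5): fills=#101x#7:5@98; bids=[#3:2@96 #4:4@95] asks=[#7:3@98 #100:5@100]

Answer: 5@98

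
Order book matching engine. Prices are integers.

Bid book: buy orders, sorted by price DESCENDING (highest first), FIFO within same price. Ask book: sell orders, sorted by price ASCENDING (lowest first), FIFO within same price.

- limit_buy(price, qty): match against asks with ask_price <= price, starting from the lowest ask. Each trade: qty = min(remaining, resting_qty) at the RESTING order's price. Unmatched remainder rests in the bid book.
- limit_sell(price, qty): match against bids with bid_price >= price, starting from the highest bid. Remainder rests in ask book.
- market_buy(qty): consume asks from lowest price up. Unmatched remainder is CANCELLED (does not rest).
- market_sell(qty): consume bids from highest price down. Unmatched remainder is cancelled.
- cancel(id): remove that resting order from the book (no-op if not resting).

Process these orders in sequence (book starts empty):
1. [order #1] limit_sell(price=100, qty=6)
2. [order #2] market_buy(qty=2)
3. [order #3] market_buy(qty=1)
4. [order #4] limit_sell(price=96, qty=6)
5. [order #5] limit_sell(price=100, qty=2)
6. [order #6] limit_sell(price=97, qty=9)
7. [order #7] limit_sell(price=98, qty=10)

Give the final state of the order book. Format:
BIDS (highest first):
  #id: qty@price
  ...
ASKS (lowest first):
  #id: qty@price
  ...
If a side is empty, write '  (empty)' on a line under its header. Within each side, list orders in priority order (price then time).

Answer: BIDS (highest first):
  (empty)
ASKS (lowest first):
  #4: 6@96
  #6: 9@97
  #7: 10@98
  #1: 3@100
  #5: 2@100

Derivation:
After op 1 [order #1] limit_sell(price=100, qty=6): fills=none; bids=[-] asks=[#1:6@100]
After op 2 [order #2] market_buy(qty=2): fills=#2x#1:2@100; bids=[-] asks=[#1:4@100]
After op 3 [order #3] market_buy(qty=1): fills=#3x#1:1@100; bids=[-] asks=[#1:3@100]
After op 4 [order #4] limit_sell(price=96, qty=6): fills=none; bids=[-] asks=[#4:6@96 #1:3@100]
After op 5 [order #5] limit_sell(price=100, qty=2): fills=none; bids=[-] asks=[#4:6@96 #1:3@100 #5:2@100]
After op 6 [order #6] limit_sell(price=97, qty=9): fills=none; bids=[-] asks=[#4:6@96 #6:9@97 #1:3@100 #5:2@100]
After op 7 [order #7] limit_sell(price=98, qty=10): fills=none; bids=[-] asks=[#4:6@96 #6:9@97 #7:10@98 #1:3@100 #5:2@100]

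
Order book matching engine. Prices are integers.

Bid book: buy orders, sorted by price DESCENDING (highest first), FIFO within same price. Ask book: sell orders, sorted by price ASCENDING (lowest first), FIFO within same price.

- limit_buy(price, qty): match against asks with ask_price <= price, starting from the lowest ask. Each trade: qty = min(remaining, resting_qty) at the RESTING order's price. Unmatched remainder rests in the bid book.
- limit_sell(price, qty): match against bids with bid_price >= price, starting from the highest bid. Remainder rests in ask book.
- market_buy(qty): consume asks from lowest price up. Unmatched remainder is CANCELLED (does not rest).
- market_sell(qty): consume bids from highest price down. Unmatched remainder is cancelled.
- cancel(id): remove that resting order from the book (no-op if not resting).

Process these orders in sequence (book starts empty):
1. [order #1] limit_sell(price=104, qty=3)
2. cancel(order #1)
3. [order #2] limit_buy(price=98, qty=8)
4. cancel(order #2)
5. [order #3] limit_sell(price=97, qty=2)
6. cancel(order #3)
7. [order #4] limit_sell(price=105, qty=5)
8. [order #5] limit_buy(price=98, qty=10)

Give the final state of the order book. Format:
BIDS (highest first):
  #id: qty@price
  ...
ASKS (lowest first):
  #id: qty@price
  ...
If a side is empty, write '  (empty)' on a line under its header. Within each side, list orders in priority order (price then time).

Answer: BIDS (highest first):
  #5: 10@98
ASKS (lowest first):
  #4: 5@105

Derivation:
After op 1 [order #1] limit_sell(price=104, qty=3): fills=none; bids=[-] asks=[#1:3@104]
After op 2 cancel(order #1): fills=none; bids=[-] asks=[-]
After op 3 [order #2] limit_buy(price=98, qty=8): fills=none; bids=[#2:8@98] asks=[-]
After op 4 cancel(order #2): fills=none; bids=[-] asks=[-]
After op 5 [order #3] limit_sell(price=97, qty=2): fills=none; bids=[-] asks=[#3:2@97]
After op 6 cancel(order #3): fills=none; bids=[-] asks=[-]
After op 7 [order #4] limit_sell(price=105, qty=5): fills=none; bids=[-] asks=[#4:5@105]
After op 8 [order #5] limit_buy(price=98, qty=10): fills=none; bids=[#5:10@98] asks=[#4:5@105]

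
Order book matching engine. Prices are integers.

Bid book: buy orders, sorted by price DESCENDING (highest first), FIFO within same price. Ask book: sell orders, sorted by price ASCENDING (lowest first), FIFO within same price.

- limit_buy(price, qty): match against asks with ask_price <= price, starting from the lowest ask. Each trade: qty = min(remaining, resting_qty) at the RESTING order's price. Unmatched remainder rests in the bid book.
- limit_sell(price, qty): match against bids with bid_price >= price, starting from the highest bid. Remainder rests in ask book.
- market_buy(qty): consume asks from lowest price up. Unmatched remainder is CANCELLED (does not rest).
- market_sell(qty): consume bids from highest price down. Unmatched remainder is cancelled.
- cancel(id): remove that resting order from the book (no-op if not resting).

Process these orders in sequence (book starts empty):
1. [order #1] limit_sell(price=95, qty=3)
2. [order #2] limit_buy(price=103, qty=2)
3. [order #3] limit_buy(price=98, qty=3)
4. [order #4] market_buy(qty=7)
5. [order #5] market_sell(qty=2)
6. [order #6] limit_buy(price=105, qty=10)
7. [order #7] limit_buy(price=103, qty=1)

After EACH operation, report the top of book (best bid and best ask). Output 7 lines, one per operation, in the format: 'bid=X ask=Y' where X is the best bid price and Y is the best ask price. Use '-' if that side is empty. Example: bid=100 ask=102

After op 1 [order #1] limit_sell(price=95, qty=3): fills=none; bids=[-] asks=[#1:3@95]
After op 2 [order #2] limit_buy(price=103, qty=2): fills=#2x#1:2@95; bids=[-] asks=[#1:1@95]
After op 3 [order #3] limit_buy(price=98, qty=3): fills=#3x#1:1@95; bids=[#3:2@98] asks=[-]
After op 4 [order #4] market_buy(qty=7): fills=none; bids=[#3:2@98] asks=[-]
After op 5 [order #5] market_sell(qty=2): fills=#3x#5:2@98; bids=[-] asks=[-]
After op 6 [order #6] limit_buy(price=105, qty=10): fills=none; bids=[#6:10@105] asks=[-]
After op 7 [order #7] limit_buy(price=103, qty=1): fills=none; bids=[#6:10@105 #7:1@103] asks=[-]

Answer: bid=- ask=95
bid=- ask=95
bid=98 ask=-
bid=98 ask=-
bid=- ask=-
bid=105 ask=-
bid=105 ask=-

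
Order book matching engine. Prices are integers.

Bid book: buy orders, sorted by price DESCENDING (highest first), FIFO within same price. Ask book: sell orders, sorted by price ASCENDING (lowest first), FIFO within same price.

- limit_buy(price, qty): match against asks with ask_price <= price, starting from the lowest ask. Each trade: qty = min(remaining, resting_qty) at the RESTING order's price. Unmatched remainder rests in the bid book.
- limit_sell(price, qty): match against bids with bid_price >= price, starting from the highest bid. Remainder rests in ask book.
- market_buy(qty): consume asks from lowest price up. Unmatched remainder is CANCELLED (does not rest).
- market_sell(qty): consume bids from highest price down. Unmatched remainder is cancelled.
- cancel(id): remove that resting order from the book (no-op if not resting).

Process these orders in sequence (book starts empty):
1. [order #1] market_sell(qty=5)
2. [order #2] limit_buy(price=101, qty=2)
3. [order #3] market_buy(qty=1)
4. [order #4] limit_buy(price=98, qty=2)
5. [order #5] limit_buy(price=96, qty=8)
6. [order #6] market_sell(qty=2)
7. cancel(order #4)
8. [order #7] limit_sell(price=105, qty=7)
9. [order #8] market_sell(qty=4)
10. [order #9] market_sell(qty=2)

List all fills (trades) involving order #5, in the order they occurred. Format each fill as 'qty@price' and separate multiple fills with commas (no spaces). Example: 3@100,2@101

Answer: 4@96,2@96

Derivation:
After op 1 [order #1] market_sell(qty=5): fills=none; bids=[-] asks=[-]
After op 2 [order #2] limit_buy(price=101, qty=2): fills=none; bids=[#2:2@101] asks=[-]
After op 3 [order #3] market_buy(qty=1): fills=none; bids=[#2:2@101] asks=[-]
After op 4 [order #4] limit_buy(price=98, qty=2): fills=none; bids=[#2:2@101 #4:2@98] asks=[-]
After op 5 [order #5] limit_buy(price=96, qty=8): fills=none; bids=[#2:2@101 #4:2@98 #5:8@96] asks=[-]
After op 6 [order #6] market_sell(qty=2): fills=#2x#6:2@101; bids=[#4:2@98 #5:8@96] asks=[-]
After op 7 cancel(order #4): fills=none; bids=[#5:8@96] asks=[-]
After op 8 [order #7] limit_sell(price=105, qty=7): fills=none; bids=[#5:8@96] asks=[#7:7@105]
After op 9 [order #8] market_sell(qty=4): fills=#5x#8:4@96; bids=[#5:4@96] asks=[#7:7@105]
After op 10 [order #9] market_sell(qty=2): fills=#5x#9:2@96; bids=[#5:2@96] asks=[#7:7@105]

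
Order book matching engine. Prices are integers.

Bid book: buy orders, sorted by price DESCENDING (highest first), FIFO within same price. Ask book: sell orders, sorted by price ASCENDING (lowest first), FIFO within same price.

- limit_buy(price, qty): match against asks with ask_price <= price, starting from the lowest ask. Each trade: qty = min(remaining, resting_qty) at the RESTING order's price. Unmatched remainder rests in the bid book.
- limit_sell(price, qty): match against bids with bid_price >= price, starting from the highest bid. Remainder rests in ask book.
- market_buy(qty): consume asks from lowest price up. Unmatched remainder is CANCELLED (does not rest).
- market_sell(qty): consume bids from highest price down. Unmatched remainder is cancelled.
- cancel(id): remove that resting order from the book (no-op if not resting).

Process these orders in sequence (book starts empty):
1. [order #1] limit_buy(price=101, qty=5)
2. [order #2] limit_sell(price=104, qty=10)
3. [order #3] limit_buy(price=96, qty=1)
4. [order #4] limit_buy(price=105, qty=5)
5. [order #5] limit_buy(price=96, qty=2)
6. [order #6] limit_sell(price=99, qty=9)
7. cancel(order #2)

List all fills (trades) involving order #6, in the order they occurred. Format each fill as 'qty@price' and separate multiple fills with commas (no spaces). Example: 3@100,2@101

After op 1 [order #1] limit_buy(price=101, qty=5): fills=none; bids=[#1:5@101] asks=[-]
After op 2 [order #2] limit_sell(price=104, qty=10): fills=none; bids=[#1:5@101] asks=[#2:10@104]
After op 3 [order #3] limit_buy(price=96, qty=1): fills=none; bids=[#1:5@101 #3:1@96] asks=[#2:10@104]
After op 4 [order #4] limit_buy(price=105, qty=5): fills=#4x#2:5@104; bids=[#1:5@101 #3:1@96] asks=[#2:5@104]
After op 5 [order #5] limit_buy(price=96, qty=2): fills=none; bids=[#1:5@101 #3:1@96 #5:2@96] asks=[#2:5@104]
After op 6 [order #6] limit_sell(price=99, qty=9): fills=#1x#6:5@101; bids=[#3:1@96 #5:2@96] asks=[#6:4@99 #2:5@104]
After op 7 cancel(order #2): fills=none; bids=[#3:1@96 #5:2@96] asks=[#6:4@99]

Answer: 5@101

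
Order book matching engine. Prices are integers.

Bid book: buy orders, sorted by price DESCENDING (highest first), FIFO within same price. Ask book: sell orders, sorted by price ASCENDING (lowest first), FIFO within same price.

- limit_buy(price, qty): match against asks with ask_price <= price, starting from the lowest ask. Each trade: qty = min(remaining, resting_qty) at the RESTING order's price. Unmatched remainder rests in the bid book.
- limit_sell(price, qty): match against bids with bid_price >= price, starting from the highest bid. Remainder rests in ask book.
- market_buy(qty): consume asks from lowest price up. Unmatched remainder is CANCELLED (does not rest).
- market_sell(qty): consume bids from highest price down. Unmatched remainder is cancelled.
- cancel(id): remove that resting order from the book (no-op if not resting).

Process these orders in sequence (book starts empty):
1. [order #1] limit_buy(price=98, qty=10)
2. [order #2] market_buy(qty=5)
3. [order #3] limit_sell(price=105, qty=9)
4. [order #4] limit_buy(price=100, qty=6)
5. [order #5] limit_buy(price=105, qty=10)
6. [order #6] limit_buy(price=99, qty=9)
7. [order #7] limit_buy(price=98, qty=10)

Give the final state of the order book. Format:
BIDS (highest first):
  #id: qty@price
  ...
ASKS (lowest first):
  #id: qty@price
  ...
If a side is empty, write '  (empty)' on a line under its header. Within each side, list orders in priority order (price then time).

Answer: BIDS (highest first):
  #5: 1@105
  #4: 6@100
  #6: 9@99
  #1: 10@98
  #7: 10@98
ASKS (lowest first):
  (empty)

Derivation:
After op 1 [order #1] limit_buy(price=98, qty=10): fills=none; bids=[#1:10@98] asks=[-]
After op 2 [order #2] market_buy(qty=5): fills=none; bids=[#1:10@98] asks=[-]
After op 3 [order #3] limit_sell(price=105, qty=9): fills=none; bids=[#1:10@98] asks=[#3:9@105]
After op 4 [order #4] limit_buy(price=100, qty=6): fills=none; bids=[#4:6@100 #1:10@98] asks=[#3:9@105]
After op 5 [order #5] limit_buy(price=105, qty=10): fills=#5x#3:9@105; bids=[#5:1@105 #4:6@100 #1:10@98] asks=[-]
After op 6 [order #6] limit_buy(price=99, qty=9): fills=none; bids=[#5:1@105 #4:6@100 #6:9@99 #1:10@98] asks=[-]
After op 7 [order #7] limit_buy(price=98, qty=10): fills=none; bids=[#5:1@105 #4:6@100 #6:9@99 #1:10@98 #7:10@98] asks=[-]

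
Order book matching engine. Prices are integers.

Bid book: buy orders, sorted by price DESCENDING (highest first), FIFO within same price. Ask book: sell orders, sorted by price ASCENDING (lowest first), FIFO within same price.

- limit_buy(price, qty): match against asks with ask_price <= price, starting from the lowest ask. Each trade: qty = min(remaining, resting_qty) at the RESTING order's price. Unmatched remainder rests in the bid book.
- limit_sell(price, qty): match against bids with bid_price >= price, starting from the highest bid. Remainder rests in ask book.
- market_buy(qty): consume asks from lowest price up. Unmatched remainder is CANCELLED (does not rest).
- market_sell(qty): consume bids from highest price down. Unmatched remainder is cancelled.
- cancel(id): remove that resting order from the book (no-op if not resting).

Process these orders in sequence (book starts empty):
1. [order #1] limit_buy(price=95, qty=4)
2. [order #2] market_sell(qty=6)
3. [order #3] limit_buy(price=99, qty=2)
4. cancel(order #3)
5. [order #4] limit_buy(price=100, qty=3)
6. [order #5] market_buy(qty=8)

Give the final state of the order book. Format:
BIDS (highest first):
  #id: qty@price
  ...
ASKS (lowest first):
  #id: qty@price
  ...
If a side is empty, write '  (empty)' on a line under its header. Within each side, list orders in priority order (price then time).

Answer: BIDS (highest first):
  #4: 3@100
ASKS (lowest first):
  (empty)

Derivation:
After op 1 [order #1] limit_buy(price=95, qty=4): fills=none; bids=[#1:4@95] asks=[-]
After op 2 [order #2] market_sell(qty=6): fills=#1x#2:4@95; bids=[-] asks=[-]
After op 3 [order #3] limit_buy(price=99, qty=2): fills=none; bids=[#3:2@99] asks=[-]
After op 4 cancel(order #3): fills=none; bids=[-] asks=[-]
After op 5 [order #4] limit_buy(price=100, qty=3): fills=none; bids=[#4:3@100] asks=[-]
After op 6 [order #5] market_buy(qty=8): fills=none; bids=[#4:3@100] asks=[-]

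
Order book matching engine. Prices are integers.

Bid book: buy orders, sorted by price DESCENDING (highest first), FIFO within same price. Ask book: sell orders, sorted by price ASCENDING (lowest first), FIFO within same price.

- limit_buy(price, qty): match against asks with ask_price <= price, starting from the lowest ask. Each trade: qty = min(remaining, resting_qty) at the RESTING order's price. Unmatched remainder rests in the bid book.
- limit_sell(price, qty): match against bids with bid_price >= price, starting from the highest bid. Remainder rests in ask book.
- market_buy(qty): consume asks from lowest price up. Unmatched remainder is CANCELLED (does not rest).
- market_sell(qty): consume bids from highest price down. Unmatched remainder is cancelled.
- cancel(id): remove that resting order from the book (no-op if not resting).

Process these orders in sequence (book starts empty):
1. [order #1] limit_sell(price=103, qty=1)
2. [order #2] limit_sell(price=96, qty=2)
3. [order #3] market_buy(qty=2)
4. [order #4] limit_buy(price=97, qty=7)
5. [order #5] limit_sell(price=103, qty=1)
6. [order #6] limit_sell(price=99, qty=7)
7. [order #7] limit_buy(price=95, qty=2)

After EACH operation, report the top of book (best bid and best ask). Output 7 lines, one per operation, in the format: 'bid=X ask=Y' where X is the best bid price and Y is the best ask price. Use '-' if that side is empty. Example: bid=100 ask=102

After op 1 [order #1] limit_sell(price=103, qty=1): fills=none; bids=[-] asks=[#1:1@103]
After op 2 [order #2] limit_sell(price=96, qty=2): fills=none; bids=[-] asks=[#2:2@96 #1:1@103]
After op 3 [order #3] market_buy(qty=2): fills=#3x#2:2@96; bids=[-] asks=[#1:1@103]
After op 4 [order #4] limit_buy(price=97, qty=7): fills=none; bids=[#4:7@97] asks=[#1:1@103]
After op 5 [order #5] limit_sell(price=103, qty=1): fills=none; bids=[#4:7@97] asks=[#1:1@103 #5:1@103]
After op 6 [order #6] limit_sell(price=99, qty=7): fills=none; bids=[#4:7@97] asks=[#6:7@99 #1:1@103 #5:1@103]
After op 7 [order #7] limit_buy(price=95, qty=2): fills=none; bids=[#4:7@97 #7:2@95] asks=[#6:7@99 #1:1@103 #5:1@103]

Answer: bid=- ask=103
bid=- ask=96
bid=- ask=103
bid=97 ask=103
bid=97 ask=103
bid=97 ask=99
bid=97 ask=99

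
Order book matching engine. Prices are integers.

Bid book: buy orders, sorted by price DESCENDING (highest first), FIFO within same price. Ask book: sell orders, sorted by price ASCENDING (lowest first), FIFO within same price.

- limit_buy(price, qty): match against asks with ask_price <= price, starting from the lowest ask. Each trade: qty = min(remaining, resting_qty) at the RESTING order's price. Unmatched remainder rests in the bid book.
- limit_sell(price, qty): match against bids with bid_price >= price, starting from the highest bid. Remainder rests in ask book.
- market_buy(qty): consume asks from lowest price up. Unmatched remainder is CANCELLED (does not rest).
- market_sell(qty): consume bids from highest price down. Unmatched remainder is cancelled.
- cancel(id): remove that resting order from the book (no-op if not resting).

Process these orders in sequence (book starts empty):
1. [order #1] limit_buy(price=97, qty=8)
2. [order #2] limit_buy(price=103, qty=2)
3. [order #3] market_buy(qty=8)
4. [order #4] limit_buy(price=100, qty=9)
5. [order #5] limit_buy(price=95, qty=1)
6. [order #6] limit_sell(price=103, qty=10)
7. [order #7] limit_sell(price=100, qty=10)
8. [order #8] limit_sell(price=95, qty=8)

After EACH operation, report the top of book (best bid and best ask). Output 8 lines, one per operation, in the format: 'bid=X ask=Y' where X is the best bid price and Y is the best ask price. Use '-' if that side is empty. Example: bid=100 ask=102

After op 1 [order #1] limit_buy(price=97, qty=8): fills=none; bids=[#1:8@97] asks=[-]
After op 2 [order #2] limit_buy(price=103, qty=2): fills=none; bids=[#2:2@103 #1:8@97] asks=[-]
After op 3 [order #3] market_buy(qty=8): fills=none; bids=[#2:2@103 #1:8@97] asks=[-]
After op 4 [order #4] limit_buy(price=100, qty=9): fills=none; bids=[#2:2@103 #4:9@100 #1:8@97] asks=[-]
After op 5 [order #5] limit_buy(price=95, qty=1): fills=none; bids=[#2:2@103 #4:9@100 #1:8@97 #5:1@95] asks=[-]
After op 6 [order #6] limit_sell(price=103, qty=10): fills=#2x#6:2@103; bids=[#4:9@100 #1:8@97 #5:1@95] asks=[#6:8@103]
After op 7 [order #7] limit_sell(price=100, qty=10): fills=#4x#7:9@100; bids=[#1:8@97 #5:1@95] asks=[#7:1@100 #6:8@103]
After op 8 [order #8] limit_sell(price=95, qty=8): fills=#1x#8:8@97; bids=[#5:1@95] asks=[#7:1@100 #6:8@103]

Answer: bid=97 ask=-
bid=103 ask=-
bid=103 ask=-
bid=103 ask=-
bid=103 ask=-
bid=100 ask=103
bid=97 ask=100
bid=95 ask=100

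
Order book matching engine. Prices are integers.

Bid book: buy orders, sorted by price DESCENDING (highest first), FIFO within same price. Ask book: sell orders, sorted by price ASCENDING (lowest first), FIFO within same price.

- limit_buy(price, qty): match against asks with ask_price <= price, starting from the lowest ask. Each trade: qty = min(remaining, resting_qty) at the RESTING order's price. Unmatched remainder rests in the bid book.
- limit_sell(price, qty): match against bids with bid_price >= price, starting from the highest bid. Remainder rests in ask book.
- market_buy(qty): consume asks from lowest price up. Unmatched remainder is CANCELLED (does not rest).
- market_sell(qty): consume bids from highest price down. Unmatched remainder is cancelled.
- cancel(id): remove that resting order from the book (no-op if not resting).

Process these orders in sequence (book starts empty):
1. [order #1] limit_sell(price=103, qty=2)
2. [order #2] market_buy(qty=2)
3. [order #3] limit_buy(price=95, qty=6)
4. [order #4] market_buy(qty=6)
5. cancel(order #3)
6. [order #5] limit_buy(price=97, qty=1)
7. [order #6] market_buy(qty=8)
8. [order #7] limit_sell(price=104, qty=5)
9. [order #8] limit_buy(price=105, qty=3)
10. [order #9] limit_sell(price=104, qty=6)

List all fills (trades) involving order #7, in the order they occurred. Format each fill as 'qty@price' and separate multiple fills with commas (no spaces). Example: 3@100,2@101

After op 1 [order #1] limit_sell(price=103, qty=2): fills=none; bids=[-] asks=[#1:2@103]
After op 2 [order #2] market_buy(qty=2): fills=#2x#1:2@103; bids=[-] asks=[-]
After op 3 [order #3] limit_buy(price=95, qty=6): fills=none; bids=[#3:6@95] asks=[-]
After op 4 [order #4] market_buy(qty=6): fills=none; bids=[#3:6@95] asks=[-]
After op 5 cancel(order #3): fills=none; bids=[-] asks=[-]
After op 6 [order #5] limit_buy(price=97, qty=1): fills=none; bids=[#5:1@97] asks=[-]
After op 7 [order #6] market_buy(qty=8): fills=none; bids=[#5:1@97] asks=[-]
After op 8 [order #7] limit_sell(price=104, qty=5): fills=none; bids=[#5:1@97] asks=[#7:5@104]
After op 9 [order #8] limit_buy(price=105, qty=3): fills=#8x#7:3@104; bids=[#5:1@97] asks=[#7:2@104]
After op 10 [order #9] limit_sell(price=104, qty=6): fills=none; bids=[#5:1@97] asks=[#7:2@104 #9:6@104]

Answer: 3@104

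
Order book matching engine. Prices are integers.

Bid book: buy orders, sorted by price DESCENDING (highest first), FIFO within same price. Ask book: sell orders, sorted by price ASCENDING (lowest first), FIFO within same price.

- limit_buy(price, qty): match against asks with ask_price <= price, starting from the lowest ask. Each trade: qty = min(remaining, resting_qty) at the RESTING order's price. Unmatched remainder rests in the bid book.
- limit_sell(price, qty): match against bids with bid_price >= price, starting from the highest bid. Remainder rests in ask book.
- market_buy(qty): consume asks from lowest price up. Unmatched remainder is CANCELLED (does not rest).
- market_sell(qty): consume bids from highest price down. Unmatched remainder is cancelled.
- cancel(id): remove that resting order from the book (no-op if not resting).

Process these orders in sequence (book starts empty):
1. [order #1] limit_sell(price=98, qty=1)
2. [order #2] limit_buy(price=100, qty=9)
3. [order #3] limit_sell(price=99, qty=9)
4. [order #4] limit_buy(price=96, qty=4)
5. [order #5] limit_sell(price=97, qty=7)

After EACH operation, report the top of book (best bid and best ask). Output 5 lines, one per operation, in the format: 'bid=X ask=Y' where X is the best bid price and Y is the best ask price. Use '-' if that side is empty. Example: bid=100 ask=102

Answer: bid=- ask=98
bid=100 ask=-
bid=- ask=99
bid=96 ask=99
bid=96 ask=97

Derivation:
After op 1 [order #1] limit_sell(price=98, qty=1): fills=none; bids=[-] asks=[#1:1@98]
After op 2 [order #2] limit_buy(price=100, qty=9): fills=#2x#1:1@98; bids=[#2:8@100] asks=[-]
After op 3 [order #3] limit_sell(price=99, qty=9): fills=#2x#3:8@100; bids=[-] asks=[#3:1@99]
After op 4 [order #4] limit_buy(price=96, qty=4): fills=none; bids=[#4:4@96] asks=[#3:1@99]
After op 5 [order #5] limit_sell(price=97, qty=7): fills=none; bids=[#4:4@96] asks=[#5:7@97 #3:1@99]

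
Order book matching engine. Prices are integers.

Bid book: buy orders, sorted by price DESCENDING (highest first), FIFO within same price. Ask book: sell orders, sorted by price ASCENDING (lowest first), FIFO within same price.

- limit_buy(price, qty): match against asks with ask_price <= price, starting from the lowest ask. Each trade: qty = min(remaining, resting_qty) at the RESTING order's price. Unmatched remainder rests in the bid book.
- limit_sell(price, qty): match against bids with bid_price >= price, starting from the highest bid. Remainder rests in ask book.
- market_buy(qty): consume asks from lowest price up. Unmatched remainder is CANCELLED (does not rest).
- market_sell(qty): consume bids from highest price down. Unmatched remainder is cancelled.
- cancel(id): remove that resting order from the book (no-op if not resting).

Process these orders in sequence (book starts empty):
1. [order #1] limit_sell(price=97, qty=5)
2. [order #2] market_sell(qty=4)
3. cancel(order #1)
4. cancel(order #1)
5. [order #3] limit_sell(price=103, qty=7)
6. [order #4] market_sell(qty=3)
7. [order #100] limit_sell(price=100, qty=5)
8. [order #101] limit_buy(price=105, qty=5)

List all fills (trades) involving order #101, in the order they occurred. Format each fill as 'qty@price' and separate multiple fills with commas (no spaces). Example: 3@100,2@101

Answer: 5@100

Derivation:
After op 1 [order #1] limit_sell(price=97, qty=5): fills=none; bids=[-] asks=[#1:5@97]
After op 2 [order #2] market_sell(qty=4): fills=none; bids=[-] asks=[#1:5@97]
After op 3 cancel(order #1): fills=none; bids=[-] asks=[-]
After op 4 cancel(order #1): fills=none; bids=[-] asks=[-]
After op 5 [order #3] limit_sell(price=103, qty=7): fills=none; bids=[-] asks=[#3:7@103]
After op 6 [order #4] market_sell(qty=3): fills=none; bids=[-] asks=[#3:7@103]
After op 7 [order #100] limit_sell(price=100, qty=5): fills=none; bids=[-] asks=[#100:5@100 #3:7@103]
After op 8 [order #101] limit_buy(price=105, qty=5): fills=#101x#100:5@100; bids=[-] asks=[#3:7@103]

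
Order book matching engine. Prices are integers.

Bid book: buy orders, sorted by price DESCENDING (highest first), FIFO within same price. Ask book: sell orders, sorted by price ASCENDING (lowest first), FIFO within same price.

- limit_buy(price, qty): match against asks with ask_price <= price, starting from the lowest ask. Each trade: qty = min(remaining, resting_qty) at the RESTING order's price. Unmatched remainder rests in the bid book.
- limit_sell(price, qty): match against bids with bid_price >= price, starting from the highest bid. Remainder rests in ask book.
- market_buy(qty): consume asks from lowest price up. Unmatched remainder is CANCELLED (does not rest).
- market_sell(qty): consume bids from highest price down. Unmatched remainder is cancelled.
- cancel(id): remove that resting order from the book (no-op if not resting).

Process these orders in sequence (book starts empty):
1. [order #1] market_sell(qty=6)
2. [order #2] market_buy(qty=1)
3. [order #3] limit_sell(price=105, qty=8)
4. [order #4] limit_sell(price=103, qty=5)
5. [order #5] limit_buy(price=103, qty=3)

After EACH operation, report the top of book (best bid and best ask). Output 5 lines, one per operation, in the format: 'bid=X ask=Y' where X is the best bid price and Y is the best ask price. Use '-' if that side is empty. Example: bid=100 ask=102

Answer: bid=- ask=-
bid=- ask=-
bid=- ask=105
bid=- ask=103
bid=- ask=103

Derivation:
After op 1 [order #1] market_sell(qty=6): fills=none; bids=[-] asks=[-]
After op 2 [order #2] market_buy(qty=1): fills=none; bids=[-] asks=[-]
After op 3 [order #3] limit_sell(price=105, qty=8): fills=none; bids=[-] asks=[#3:8@105]
After op 4 [order #4] limit_sell(price=103, qty=5): fills=none; bids=[-] asks=[#4:5@103 #3:8@105]
After op 5 [order #5] limit_buy(price=103, qty=3): fills=#5x#4:3@103; bids=[-] asks=[#4:2@103 #3:8@105]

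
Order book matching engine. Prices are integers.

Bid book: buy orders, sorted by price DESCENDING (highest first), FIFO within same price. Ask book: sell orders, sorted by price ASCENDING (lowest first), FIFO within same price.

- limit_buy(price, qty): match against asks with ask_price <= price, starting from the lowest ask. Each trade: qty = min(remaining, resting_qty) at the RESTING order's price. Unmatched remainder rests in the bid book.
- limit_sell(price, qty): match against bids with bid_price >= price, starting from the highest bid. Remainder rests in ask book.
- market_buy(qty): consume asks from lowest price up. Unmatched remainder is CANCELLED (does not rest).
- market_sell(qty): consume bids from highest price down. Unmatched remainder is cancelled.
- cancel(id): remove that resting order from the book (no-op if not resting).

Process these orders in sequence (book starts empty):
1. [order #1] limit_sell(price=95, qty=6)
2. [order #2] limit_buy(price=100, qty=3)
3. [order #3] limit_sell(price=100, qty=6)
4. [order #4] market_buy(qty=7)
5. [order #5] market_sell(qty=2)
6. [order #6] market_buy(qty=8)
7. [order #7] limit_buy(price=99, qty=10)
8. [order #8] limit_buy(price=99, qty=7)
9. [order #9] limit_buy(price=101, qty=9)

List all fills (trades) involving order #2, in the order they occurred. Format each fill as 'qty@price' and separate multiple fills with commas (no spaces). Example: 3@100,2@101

After op 1 [order #1] limit_sell(price=95, qty=6): fills=none; bids=[-] asks=[#1:6@95]
After op 2 [order #2] limit_buy(price=100, qty=3): fills=#2x#1:3@95; bids=[-] asks=[#1:3@95]
After op 3 [order #3] limit_sell(price=100, qty=6): fills=none; bids=[-] asks=[#1:3@95 #3:6@100]
After op 4 [order #4] market_buy(qty=7): fills=#4x#1:3@95 #4x#3:4@100; bids=[-] asks=[#3:2@100]
After op 5 [order #5] market_sell(qty=2): fills=none; bids=[-] asks=[#3:2@100]
After op 6 [order #6] market_buy(qty=8): fills=#6x#3:2@100; bids=[-] asks=[-]
After op 7 [order #7] limit_buy(price=99, qty=10): fills=none; bids=[#7:10@99] asks=[-]
After op 8 [order #8] limit_buy(price=99, qty=7): fills=none; bids=[#7:10@99 #8:7@99] asks=[-]
After op 9 [order #9] limit_buy(price=101, qty=9): fills=none; bids=[#9:9@101 #7:10@99 #8:7@99] asks=[-]

Answer: 3@95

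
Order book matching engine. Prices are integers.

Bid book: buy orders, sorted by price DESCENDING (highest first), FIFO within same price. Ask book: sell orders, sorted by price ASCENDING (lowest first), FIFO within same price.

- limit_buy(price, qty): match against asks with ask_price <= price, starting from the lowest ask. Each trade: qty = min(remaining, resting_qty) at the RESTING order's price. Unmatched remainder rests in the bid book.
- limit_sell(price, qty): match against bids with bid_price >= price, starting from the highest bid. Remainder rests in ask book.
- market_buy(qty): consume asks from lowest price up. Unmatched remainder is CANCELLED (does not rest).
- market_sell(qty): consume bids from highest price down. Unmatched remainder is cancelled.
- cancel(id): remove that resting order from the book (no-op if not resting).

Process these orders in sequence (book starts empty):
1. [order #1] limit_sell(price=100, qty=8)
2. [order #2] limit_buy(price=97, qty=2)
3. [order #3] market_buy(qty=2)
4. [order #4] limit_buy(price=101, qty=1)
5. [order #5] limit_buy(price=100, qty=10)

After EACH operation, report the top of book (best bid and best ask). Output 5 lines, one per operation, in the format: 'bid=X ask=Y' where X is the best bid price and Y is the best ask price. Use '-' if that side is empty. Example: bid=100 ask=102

Answer: bid=- ask=100
bid=97 ask=100
bid=97 ask=100
bid=97 ask=100
bid=100 ask=-

Derivation:
After op 1 [order #1] limit_sell(price=100, qty=8): fills=none; bids=[-] asks=[#1:8@100]
After op 2 [order #2] limit_buy(price=97, qty=2): fills=none; bids=[#2:2@97] asks=[#1:8@100]
After op 3 [order #3] market_buy(qty=2): fills=#3x#1:2@100; bids=[#2:2@97] asks=[#1:6@100]
After op 4 [order #4] limit_buy(price=101, qty=1): fills=#4x#1:1@100; bids=[#2:2@97] asks=[#1:5@100]
After op 5 [order #5] limit_buy(price=100, qty=10): fills=#5x#1:5@100; bids=[#5:5@100 #2:2@97] asks=[-]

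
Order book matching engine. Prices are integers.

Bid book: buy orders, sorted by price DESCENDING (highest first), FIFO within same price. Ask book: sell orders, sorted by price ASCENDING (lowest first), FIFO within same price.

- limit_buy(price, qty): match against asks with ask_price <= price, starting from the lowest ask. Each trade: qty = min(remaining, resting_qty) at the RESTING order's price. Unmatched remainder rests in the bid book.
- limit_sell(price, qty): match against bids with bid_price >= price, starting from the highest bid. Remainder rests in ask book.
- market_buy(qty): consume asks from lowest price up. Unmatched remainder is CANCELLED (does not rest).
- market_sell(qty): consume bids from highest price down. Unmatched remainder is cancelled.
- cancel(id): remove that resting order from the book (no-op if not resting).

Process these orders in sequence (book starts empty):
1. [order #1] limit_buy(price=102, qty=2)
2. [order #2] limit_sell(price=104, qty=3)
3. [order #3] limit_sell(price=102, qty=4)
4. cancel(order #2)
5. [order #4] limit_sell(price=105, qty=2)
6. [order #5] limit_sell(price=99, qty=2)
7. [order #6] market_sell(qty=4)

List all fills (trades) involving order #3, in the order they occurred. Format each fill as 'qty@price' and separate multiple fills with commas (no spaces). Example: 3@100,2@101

Answer: 2@102

Derivation:
After op 1 [order #1] limit_buy(price=102, qty=2): fills=none; bids=[#1:2@102] asks=[-]
After op 2 [order #2] limit_sell(price=104, qty=3): fills=none; bids=[#1:2@102] asks=[#2:3@104]
After op 3 [order #3] limit_sell(price=102, qty=4): fills=#1x#3:2@102; bids=[-] asks=[#3:2@102 #2:3@104]
After op 4 cancel(order #2): fills=none; bids=[-] asks=[#3:2@102]
After op 5 [order #4] limit_sell(price=105, qty=2): fills=none; bids=[-] asks=[#3:2@102 #4:2@105]
After op 6 [order #5] limit_sell(price=99, qty=2): fills=none; bids=[-] asks=[#5:2@99 #3:2@102 #4:2@105]
After op 7 [order #6] market_sell(qty=4): fills=none; bids=[-] asks=[#5:2@99 #3:2@102 #4:2@105]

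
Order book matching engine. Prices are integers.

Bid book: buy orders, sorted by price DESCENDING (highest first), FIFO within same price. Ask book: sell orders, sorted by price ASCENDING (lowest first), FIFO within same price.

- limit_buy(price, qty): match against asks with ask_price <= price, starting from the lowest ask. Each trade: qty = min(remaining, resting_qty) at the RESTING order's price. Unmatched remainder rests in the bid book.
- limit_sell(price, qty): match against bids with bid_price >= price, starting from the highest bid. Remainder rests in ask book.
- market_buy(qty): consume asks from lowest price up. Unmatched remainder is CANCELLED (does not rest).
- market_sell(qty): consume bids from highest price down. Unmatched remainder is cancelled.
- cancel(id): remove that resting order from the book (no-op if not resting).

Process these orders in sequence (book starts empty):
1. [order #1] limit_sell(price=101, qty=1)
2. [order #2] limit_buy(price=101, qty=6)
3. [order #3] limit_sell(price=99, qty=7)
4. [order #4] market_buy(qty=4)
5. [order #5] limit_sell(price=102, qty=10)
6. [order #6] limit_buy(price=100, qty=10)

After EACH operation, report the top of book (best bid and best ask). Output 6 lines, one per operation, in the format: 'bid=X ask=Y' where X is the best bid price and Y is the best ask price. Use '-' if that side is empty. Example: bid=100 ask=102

Answer: bid=- ask=101
bid=101 ask=-
bid=- ask=99
bid=- ask=-
bid=- ask=102
bid=100 ask=102

Derivation:
After op 1 [order #1] limit_sell(price=101, qty=1): fills=none; bids=[-] asks=[#1:1@101]
After op 2 [order #2] limit_buy(price=101, qty=6): fills=#2x#1:1@101; bids=[#2:5@101] asks=[-]
After op 3 [order #3] limit_sell(price=99, qty=7): fills=#2x#3:5@101; bids=[-] asks=[#3:2@99]
After op 4 [order #4] market_buy(qty=4): fills=#4x#3:2@99; bids=[-] asks=[-]
After op 5 [order #5] limit_sell(price=102, qty=10): fills=none; bids=[-] asks=[#5:10@102]
After op 6 [order #6] limit_buy(price=100, qty=10): fills=none; bids=[#6:10@100] asks=[#5:10@102]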